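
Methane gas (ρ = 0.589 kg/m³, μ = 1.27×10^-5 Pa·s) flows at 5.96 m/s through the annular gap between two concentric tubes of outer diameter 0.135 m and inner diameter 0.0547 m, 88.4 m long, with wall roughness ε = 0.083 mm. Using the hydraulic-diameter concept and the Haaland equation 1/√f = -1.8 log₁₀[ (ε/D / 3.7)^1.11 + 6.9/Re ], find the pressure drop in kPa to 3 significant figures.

Hydraulic diameter D_h = 4A/P = D_o - D_i = 0.135 - 0.0547 = 0.0803 m.
Re = ρVD_h/μ = 0.589·5.96·0.0803/1.27e-05 = 2.22e+04.
ε/D_h = 8.3e-05/0.0803 = 0.00103; Haaland gives 1/√f = -1.8 log₁₀[0.000114+0.000311] = 6.07, so f = 0.02714.
ΔP = f(L/D_h)(ρV²/2) = 0.02714·88.4/0.0803·10.46 = 312.6 Pa.
ΔP = 0.313 kPa.

ΔP ≈ 0.313 kPa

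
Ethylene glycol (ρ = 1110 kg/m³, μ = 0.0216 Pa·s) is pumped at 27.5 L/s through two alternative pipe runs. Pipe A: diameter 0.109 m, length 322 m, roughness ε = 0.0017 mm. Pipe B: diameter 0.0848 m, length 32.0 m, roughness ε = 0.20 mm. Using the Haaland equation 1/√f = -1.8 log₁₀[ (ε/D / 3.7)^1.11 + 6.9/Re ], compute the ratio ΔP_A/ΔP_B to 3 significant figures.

ΔP_A/ΔP_B ≈ 2.60

Pipe A: V = Q/A = 0.0275/0.009331 = 2.947 m/s; Re = 1.651e+04; ε/D = 1.56e-05; Haaland → f = 0.02705; ΔP_A = f(L/D)(ρV²/2) = 3.852e+05 Pa.
Pipe B: V = Q/A = 0.0275/0.005648 = 4.869 m/s; Re = 2.122e+04; ε/D = 0.00236; Haaland → f = 0.02985; ΔP_B = f(L/D)(ρV²/2) = 1.482e+05 Pa.
ΔP_A/ΔP_B = 3.852e+05/1.482e+05 = 2.60.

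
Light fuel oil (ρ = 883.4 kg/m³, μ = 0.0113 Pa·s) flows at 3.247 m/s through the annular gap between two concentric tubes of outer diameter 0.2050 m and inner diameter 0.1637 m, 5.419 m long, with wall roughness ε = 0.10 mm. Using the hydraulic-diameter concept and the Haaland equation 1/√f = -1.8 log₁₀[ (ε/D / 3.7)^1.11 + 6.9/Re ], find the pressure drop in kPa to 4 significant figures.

ΔP ≈ 20.65 kPa

Hydraulic diameter D_h = 4A/P = D_o - D_i = 0.205 - 0.1637 = 0.0413 m.
Re = ρVD_h/μ = 883.4·3.247·0.0413/0.0113 = 1.048e+04.
ε/D_h = 0.0001/0.0413 = 0.00242; Haaland gives 1/√f = -1.8 log₁₀[0.000292+0.000658] = 5.44, so f = 0.03379.
ΔP = f(L/D_h)(ρV²/2) = 0.03379·5.419/0.0413·4657 = 2.065e+04 Pa.
ΔP = 20.65 kPa.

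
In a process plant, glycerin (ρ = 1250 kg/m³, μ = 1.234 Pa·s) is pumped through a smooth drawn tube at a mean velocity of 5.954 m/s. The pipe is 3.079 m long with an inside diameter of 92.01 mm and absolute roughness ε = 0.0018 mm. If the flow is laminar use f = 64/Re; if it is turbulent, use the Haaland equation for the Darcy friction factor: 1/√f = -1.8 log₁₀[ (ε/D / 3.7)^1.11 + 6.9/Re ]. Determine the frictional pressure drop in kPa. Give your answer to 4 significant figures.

ΔP ≈ 85.51 kPa

Reynolds number Re = ρVD/μ = 1250 · 5.954 · 0.09201 / 1.23 = 554.9.
Re < 2300 → laminar flow, so f = 64/Re = 64/554.9 = 0.1153 (the turbulent correlation is not needed).
Darcy-Weisbach: ΔP = f(L/D)(ρV²/2) = 0.1153·(3.079/0.09201)·(1250·5.954²/2) = 0.1153·33.46·2.216e+04 = 8.551e+04 Pa.
ΔP = 8.551e+04 Pa = 85.51 kPa.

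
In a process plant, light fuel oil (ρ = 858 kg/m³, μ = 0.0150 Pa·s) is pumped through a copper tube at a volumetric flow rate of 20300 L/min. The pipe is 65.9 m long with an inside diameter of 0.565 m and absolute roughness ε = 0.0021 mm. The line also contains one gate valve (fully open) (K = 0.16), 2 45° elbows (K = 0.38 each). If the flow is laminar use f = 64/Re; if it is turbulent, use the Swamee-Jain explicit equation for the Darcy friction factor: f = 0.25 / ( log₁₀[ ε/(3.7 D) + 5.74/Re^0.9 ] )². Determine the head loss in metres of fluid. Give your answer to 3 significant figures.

Q = 20300 L/min = 20300/60000 = 0.3383 m³/s.
Cross-sectional area A = πD²/4 = π(0.565)²/4 = 0.2507 m²; mean velocity V = Q/A = 0.3383/0.2507 = 1.349 m/s.
Reynolds number Re = ρVD/μ = 858 · 1.349 · 0.565 / 0.015 = 4.361e+04.
Re > 4000 → turbulent. Relative roughness ε/D = 2.1e-06/0.565 = 3.72e-06. Swamee-Jain: f = 0.25/(log₁₀[3.72e-06/3.7 + 5.74/4.361e+04^0.9])² = 0.25/(log₁₀[1e-06 + 0.000383])² = 0.25/(-3.416)² = 0.02143.
Total minor-loss coefficient ΣK = 1·0.16 + 2·0.38 = 0.92.
ΔP = [f·L/D + ΣK]·(ρV²/2) = [0.02143·65.9/0.565 + 0.92]·(858·1.349²/2) = [2.499 + 0.92]·781.2 = 2671 Pa.
Head loss h_f = ΔP/(ρg) = 2671/(858·9.81) = 0.317 m.

h_f ≈ 0.317 m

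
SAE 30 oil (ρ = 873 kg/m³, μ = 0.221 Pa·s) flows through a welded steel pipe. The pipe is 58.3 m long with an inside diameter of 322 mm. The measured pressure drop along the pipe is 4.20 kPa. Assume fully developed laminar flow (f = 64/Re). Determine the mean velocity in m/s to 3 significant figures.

V ≈ 1.06 m/s

For laminar flow, f = 64/Re with Re = ρVD/μ, so Darcy-Weisbach reduces to ΔP = 32μLV/D². Solving for V: V = ΔP·D²/(32μL) = 4200·(0.322)²/(32·0.221·58.3) = 1.056 m/s.
Check: Re = ρVD/μ = 873·1.056·0.322/0.221 = 1343 < 2300, so the laminar assumption holds.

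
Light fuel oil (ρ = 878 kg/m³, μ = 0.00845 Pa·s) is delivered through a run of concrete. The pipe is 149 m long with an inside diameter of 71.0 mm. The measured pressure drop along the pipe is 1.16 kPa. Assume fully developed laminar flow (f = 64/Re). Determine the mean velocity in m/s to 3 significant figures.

V ≈ 0.145 m/s

For laminar flow, f = 64/Re with Re = ρVD/μ, so Darcy-Weisbach reduces to ΔP = 32μLV/D². Solving for V: V = ΔP·D²/(32μL) = 1160·(0.071)²/(32·0.00845·149) = 0.1451 m/s.
Check: Re = ρVD/μ = 878·0.1451·0.071/0.00845 = 1071 < 2300, so the laminar assumption holds.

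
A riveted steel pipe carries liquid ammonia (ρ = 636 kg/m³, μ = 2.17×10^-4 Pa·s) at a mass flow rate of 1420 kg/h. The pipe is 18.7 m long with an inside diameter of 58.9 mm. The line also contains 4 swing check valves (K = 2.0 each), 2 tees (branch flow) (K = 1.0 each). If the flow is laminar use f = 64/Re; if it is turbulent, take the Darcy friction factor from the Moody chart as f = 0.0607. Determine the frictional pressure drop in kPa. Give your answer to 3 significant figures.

ΔP ≈ 0.482 kPa

ṁ = 1420 kg/h = 1420/3600 = 0.3944 kg/s.
A = πD²/4 = π(0.0589)²/4 = 0.002725 m²; mean velocity V = ṁ/(ρA) = 0.3944/(636 · 0.002725) = 0.2276 m/s.
Reynolds number Re = ρVD/μ = 636 · 0.2276 · 0.0589 / 0.000217 = 3.929e+04.
Re > 4000 → turbulent; use the Moody-chart value f = 0.0607.
Total minor-loss coefficient ΣK = 4·2 + 2·1 = 10.
ΔP = [f·L/D + ΣK]·(ρV²/2) = [0.0607·18.7/0.0589 + 10]·(636·0.2276²/2) = [19.27 + 10]·16.48 = 482.3 Pa.
ΔP = 482.3 Pa = 0.482 kPa.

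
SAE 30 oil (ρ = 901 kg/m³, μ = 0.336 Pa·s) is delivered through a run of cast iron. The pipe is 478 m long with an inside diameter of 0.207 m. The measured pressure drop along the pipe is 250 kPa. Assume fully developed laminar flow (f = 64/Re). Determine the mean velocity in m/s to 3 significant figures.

For laminar flow, f = 64/Re with Re = ρVD/μ, so Darcy-Weisbach reduces to ΔP = 32μLV/D². Solving for V: V = ΔP·D²/(32μL) = 2.5e+05·(0.207)²/(32·0.336·478) = 2.084 m/s.
Check: Re = ρVD/μ = 901·2.084·0.207/0.336 = 1157 < 2300, so the laminar assumption holds.

V ≈ 2.08 m/s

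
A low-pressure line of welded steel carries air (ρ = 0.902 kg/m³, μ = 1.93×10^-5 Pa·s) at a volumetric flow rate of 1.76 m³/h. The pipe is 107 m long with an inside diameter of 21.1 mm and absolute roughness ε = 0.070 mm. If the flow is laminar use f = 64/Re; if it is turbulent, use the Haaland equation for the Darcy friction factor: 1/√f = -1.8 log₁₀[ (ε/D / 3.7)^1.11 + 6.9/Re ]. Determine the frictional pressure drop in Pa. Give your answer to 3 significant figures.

Q = 1.76 m³/h = 1.76/3600 = 0.0004889 m³/s.
Cross-sectional area A = πD²/4 = π(0.0211)²/4 = 0.0003497 m²; mean velocity V = Q/A = 0.0004889/0.0003497 = 1.398 m/s.
Reynolds number Re = ρVD/μ = 0.902 · 1.398 · 0.0211 / 1.93e-05 = 1379.
Re < 2300 → laminar flow, so f = 64/Re = 64/1379 = 0.04642 (the turbulent correlation is not needed).
Darcy-Weisbach: ΔP = f(L/D)(ρV²/2) = 0.04642·(107/0.0211)·(0.902·1.398²/2) = 0.04642·5071·0.8816 = 207.5 Pa.

ΔP ≈ 208 Pa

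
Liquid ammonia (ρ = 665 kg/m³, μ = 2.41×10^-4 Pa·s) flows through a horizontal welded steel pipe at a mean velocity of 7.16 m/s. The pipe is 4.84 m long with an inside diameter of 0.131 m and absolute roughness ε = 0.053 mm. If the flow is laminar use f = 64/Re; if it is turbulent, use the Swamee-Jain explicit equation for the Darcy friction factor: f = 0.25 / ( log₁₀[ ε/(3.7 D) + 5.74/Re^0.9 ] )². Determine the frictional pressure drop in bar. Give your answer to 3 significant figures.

Reynolds number Re = ρVD/μ = 665 · 7.16 · 0.131 / 0.000241 = 2.588e+06.
Re > 4000 → turbulent. Relative roughness ε/D = 5.3e-05/0.131 = 0.000405. Swamee-Jain: f = 0.25/(log₁₀[0.000405/3.7 + 5.74/2.588e+06^0.9])² = 0.25/(log₁₀[0.000109 + 9.71e-06])² = 0.25/(-3.924)² = 0.01623.
Darcy-Weisbach: ΔP = f(L/D)(ρV²/2) = 0.01623·(4.84/0.131)·(665·7.16²/2) = 0.01623·36.95·1.705e+04 = 1.022e+04 Pa.
ΔP = 1.022e+04 Pa = 0.102 bar.

ΔP ≈ 0.102 bar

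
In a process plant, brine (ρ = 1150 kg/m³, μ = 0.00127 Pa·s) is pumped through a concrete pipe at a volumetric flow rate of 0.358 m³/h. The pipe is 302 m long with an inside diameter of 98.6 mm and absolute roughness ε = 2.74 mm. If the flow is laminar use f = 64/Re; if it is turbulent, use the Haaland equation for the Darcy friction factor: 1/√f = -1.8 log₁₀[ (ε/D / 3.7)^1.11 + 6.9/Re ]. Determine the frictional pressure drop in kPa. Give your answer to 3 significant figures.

Q = 0.358 m³/h = 0.358/3600 = 9.944e-05 m³/s.
Cross-sectional area A = πD²/4 = π(0.0986)²/4 = 0.007636 m²; mean velocity V = Q/A = 9.944e-05/0.007636 = 0.01302 m/s.
Reynolds number Re = ρVD/μ = 1150 · 0.01302 · 0.0986 / 0.00127 = 1163.
Re < 2300 → laminar flow, so f = 64/Re = 64/1163 = 0.05504 (the turbulent correlation is not needed).
Darcy-Weisbach: ΔP = f(L/D)(ρV²/2) = 0.05504·(302/0.0986)·(1150·0.01302²/2) = 0.05504·3063·0.09753 = 16.44 Pa.
ΔP = 16.44 Pa = 0.0164 kPa.

ΔP ≈ 0.0164 kPa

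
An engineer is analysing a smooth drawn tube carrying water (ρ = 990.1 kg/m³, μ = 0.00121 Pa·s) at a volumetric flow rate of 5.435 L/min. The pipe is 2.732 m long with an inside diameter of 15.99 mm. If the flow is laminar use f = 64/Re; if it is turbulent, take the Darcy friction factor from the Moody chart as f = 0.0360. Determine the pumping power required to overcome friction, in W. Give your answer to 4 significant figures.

P ≈ 0.05612 W

Q = 5.435 L/min = 5.435/60000 = 9.058e-05 m³/s.
Cross-sectional area A = πD²/4 = π(0.01599)²/4 = 0.0002008 m²; mean velocity V = Q/A = 9.058e-05/0.0002008 = 0.4511 m/s.
Reynolds number Re = ρVD/μ = 990.1 · 0.4511 · 0.01599 / 0.00121 = 5902.
Re > 4000 → turbulent; use the Moody-chart value f = 0.0360.
Darcy-Weisbach: ΔP = f(L/D)(ρV²/2) = 0.036·(2.732/0.01599)·(990.1·0.4511²/2) = 0.036·170.9·100.7 = 619.6 Pa.
Pumping power P = QΔP = 9.058e-05·619.6 = 0.056125 W = 0.05612 W.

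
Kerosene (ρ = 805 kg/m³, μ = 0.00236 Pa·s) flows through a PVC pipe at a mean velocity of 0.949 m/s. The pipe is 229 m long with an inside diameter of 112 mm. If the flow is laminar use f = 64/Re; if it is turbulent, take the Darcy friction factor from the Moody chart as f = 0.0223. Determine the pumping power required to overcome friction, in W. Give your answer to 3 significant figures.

Reynolds number Re = ρVD/μ = 805 · 0.949 · 0.112 / 0.00236 = 3.626e+04.
Re > 4000 → turbulent; use the Moody-chart value f = 0.0223.
Darcy-Weisbach: ΔP = f(L/D)(ρV²/2) = 0.0223·(229/0.112)·(805·0.949²/2) = 0.0223·2045·362.5 = 1.653e+04 Pa.
Q = V·A = 0.949·0.009852 = 0.00935 m³/s.
Pumping power P = QΔP = 0.00935·1.653e+04 = 154.5 W = 155 W.

P ≈ 155 W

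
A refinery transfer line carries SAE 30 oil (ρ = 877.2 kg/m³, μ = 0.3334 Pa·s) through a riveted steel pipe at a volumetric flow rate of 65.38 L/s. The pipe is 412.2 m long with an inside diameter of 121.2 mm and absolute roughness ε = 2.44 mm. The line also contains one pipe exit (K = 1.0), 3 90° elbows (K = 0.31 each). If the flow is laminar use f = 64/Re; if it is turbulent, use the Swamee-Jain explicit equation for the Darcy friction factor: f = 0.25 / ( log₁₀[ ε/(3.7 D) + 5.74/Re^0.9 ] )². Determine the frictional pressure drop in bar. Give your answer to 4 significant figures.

Q = 65.38 L/s = 65.38/1000 = 0.06538 m³/s.
Cross-sectional area A = πD²/4 = π(0.1212)²/4 = 0.01154 m²; mean velocity V = Q/A = 0.06538/0.01154 = 5.667 m/s.
Reynolds number Re = ρVD/μ = 877.2 · 5.667 · 0.1212 / 0.333 = 1807.
Re < 2300 → laminar flow, so f = 64/Re = 64/1807 = 0.03542 (the turbulent correlation is not needed).
Total minor-loss coefficient ΣK = 1·1 + 3·0.31 = 1.93.
ΔP = [f·L/D + ΣK]·(ρV²/2) = [0.03542·412.2/0.1212 + 1.93]·(877.2·5.667²/2) = [120.4 + 1.93]·1.409e+04 = 1.724e+06 Pa.
ΔP = 1.724e+06 Pa = 17.24 bar.

ΔP ≈ 17.24 bar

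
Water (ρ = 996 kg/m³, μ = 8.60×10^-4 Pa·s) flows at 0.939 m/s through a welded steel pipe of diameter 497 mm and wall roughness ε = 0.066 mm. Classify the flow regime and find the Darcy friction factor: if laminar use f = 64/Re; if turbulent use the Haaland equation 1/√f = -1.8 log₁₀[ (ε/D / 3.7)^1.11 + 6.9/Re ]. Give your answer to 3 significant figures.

Re = ρVD/μ = 996·0.939·0.497/0.00086 = 5.405e+05.
Re > 4000 → turbulent. ε/D = 6.6e-05/0.497 = 0.000133; Haaland: 1/√f = -1.8 log₁₀[1.16e-05 + 1.28e-05] = 8.302, so f = 0.01451.

f ≈ 0.0145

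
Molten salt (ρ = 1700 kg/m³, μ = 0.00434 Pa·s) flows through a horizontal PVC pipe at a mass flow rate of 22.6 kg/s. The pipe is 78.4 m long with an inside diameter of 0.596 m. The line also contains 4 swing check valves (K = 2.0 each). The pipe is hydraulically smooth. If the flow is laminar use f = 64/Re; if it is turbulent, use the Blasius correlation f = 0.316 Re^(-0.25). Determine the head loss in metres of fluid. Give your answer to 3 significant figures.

h_f ≈ 0.00139 m

A = πD²/4 = π(0.596)²/4 = 0.279 m²; mean velocity V = ṁ/(ρA) = 22.6/(1700 · 0.279) = 0.04765 m/s.
Reynolds number Re = ρVD/μ = 1700 · 0.04765 · 0.596 / 0.00434 = 1.112e+04.
Re > 4000 → turbulent. Smooth-pipe (Blasius): f = 0.316 Re^(-0.25) = 0.316/(1.112e+04)^0.25 = 0.03077.
Total minor-loss coefficient ΣK = 4·2 = 8.
ΔP = [f·L/D + ΣK]·(ρV²/2) = [0.03077·78.4/0.596 + 8]·(1700·0.04765²/2) = [4.047 + 8]·1.93 = 23.25 Pa.
Head loss h_f = ΔP/(ρg) = 23.25/(1700·9.81) = 0.00139 m.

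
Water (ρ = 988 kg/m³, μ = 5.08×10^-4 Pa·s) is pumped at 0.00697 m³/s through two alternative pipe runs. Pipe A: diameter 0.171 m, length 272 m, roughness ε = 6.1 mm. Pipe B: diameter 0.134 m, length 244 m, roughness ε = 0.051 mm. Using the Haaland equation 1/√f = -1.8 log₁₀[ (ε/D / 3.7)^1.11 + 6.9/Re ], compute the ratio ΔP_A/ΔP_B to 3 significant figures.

ΔP_A/ΔP_B ≈ 1.08

Pipe A: V = Q/A = 0.00697/0.02297 = 0.3035 m/s; Re = 1.009e+05; ε/D = 0.0357; Haaland → f = 0.06193; ΔP_A = f(L/D)(ρV²/2) = 4482 Pa.
Pipe B: V = Q/A = 0.00697/0.0141 = 0.4942 m/s; Re = 1.288e+05; ε/D = 0.000381; Haaland → f = 0.0189; ΔP_B = f(L/D)(ρV²/2) = 4153 Pa.
ΔP_A/ΔP_B = 4482/4153 = 1.08.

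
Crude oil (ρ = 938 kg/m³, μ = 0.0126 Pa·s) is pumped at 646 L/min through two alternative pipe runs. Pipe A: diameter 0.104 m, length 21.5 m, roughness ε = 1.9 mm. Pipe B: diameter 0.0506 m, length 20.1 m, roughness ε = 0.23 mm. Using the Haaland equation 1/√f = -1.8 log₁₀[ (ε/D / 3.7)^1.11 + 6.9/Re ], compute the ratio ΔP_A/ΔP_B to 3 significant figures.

ΔP_A/ΔP_B ≈ 0.0442

Pipe A: V = Q/A = 0.01077/0.008495 = 1.267 m/s; Re = 9813; ε/D = 0.0183; Haaland → f = 0.05094; ΔP_A = f(L/D)(ρV²/2) = 7934 Pa.
Pipe B: V = Q/A = 0.01077/0.002011 = 5.354 m/s; Re = 2.017e+04; ε/D = 0.00455; Haaland → f = 0.03358; ΔP_B = f(L/D)(ρV²/2) = 1.794e+05 Pa.
ΔP_A/ΔP_B = 7934/1.794e+05 = 0.0442.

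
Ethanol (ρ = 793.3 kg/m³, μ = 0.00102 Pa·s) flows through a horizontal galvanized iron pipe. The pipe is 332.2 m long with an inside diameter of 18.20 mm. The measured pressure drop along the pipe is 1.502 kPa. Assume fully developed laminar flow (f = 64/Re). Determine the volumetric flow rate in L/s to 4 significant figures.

Q ≈ 0.01194 L/s

For laminar flow, f = 64/Re with Re = ρVD/μ, so Darcy-Weisbach reduces to ΔP = 32μLV/D². Solving for V: V = ΔP·D²/(32μL) = 1502·(0.0182)²/(32·0.00102·332.2) = 0.04588 m/s.
Check: Re = ρVD/μ = 793.3·0.04588·0.0182/0.00102 = 649.5 < 2300, so the laminar assumption holds.
Q = V·A = 0.04588·(π/4·0.0182²) = 1.194e-05 m³/s = 0.01194 L/s.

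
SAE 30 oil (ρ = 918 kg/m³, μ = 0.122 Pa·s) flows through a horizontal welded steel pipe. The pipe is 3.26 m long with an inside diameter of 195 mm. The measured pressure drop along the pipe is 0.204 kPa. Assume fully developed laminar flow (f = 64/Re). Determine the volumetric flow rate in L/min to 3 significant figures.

Q ≈ 1090 L/min

For laminar flow, f = 64/Re with Re = ρVD/μ, so Darcy-Weisbach reduces to ΔP = 32μLV/D². Solving for V: V = ΔP·D²/(32μL) = 204·(0.195)²/(32·0.122·3.26) = 0.6095 m/s.
Check: Re = ρVD/μ = 918·0.6095·0.195/0.122 = 894.3 < 2300, so the laminar assumption holds.
Q = V·A = 0.6095·(π/4·0.195²) = 0.0182 m³/s = 1090 L/min.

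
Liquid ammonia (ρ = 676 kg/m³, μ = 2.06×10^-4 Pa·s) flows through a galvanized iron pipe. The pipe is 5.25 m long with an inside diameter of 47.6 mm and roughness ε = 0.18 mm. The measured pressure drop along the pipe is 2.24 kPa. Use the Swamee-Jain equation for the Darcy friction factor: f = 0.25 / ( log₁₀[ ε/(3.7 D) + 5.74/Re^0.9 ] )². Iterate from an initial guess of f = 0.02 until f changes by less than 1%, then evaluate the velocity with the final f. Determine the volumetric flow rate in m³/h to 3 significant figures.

Q ≈ 9.28 m³/h

Rearranging Darcy-Weisbach: V = √(2·ΔP·D/(f·L·ρ)). With ε/D = 0.00018/0.0476 = 0.00378, iterate starting from f = 0.02:
  f = 0.02 → V = √(2·2240·0.0476/(0.02·5.25·676)) = 1.733 m/s; Re = ρVD/μ = 2.707e+05; f → 0.02853
  f = 0.02853 → V = 1.451 m/s; Re = 2.267e+05; f → 0.02863
Converged (Δf/f < 1%). With the final f = 0.02863: V = √(2·2240·0.0476/(0.02863·5.25·676)) = 1.449 m/s.
Q = V·A = 1.449·(π/4·0.0476²) = 0.002578 m³/s = 9.28 m³/h.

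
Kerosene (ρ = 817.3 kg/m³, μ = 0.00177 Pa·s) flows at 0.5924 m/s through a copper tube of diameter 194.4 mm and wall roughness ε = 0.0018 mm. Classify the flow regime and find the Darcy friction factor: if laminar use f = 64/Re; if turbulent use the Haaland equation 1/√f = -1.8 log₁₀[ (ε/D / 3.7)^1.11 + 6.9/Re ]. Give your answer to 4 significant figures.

f ≈ 0.02045

Re = ρVD/μ = 817.3·0.5924·0.1944/0.00177 = 5.318e+04.
Re > 4000 → turbulent. ε/D = 1.8e-06/0.1944 = 9.26e-06; Haaland: 1/√f = -1.8 log₁₀[6.06e-07 + 0.00013] = 6.993, so f = 0.02045.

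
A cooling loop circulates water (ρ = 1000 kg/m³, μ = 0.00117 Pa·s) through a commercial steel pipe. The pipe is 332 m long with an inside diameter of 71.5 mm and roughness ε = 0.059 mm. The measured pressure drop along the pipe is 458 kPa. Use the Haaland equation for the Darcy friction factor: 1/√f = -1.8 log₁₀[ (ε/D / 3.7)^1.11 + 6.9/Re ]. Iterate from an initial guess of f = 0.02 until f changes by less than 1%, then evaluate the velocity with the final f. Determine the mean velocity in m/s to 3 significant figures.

Rearranging Darcy-Weisbach: V = √(2·ΔP·D/(f·L·ρ)). With ε/D = 5.9e-05/0.0715 = 0.000825, iterate starting from f = 0.02:
  f = 0.02 → V = √(2·4.58e+05·0.0715/(0.02·332·1000)) = 3.141 m/s; Re = ρVD/μ = 1.919e+05; f → 0.02024
  f = 0.02024 → V = 3.122 m/s; Re = 1.908e+05; f → 0.02025
Converged (Δf/f < 1%). With the final f = 0.02025: V = √(2·4.58e+05·0.0715/(0.02025·332·1000)) = 3.122 m/s.

V ≈ 3.12 m/s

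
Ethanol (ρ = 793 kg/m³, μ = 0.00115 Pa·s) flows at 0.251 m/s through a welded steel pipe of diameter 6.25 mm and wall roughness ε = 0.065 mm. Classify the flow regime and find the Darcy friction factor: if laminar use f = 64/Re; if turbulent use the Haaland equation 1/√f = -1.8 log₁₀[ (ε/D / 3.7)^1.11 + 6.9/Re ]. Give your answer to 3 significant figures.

f ≈ 0.0592

Re = ρVD/μ = 793·0.251·0.00625/0.00115 = 1082.
Re < 2300 → laminar, so f = 64/Re = 0.05916 (roughness is irrelevant in laminar flow).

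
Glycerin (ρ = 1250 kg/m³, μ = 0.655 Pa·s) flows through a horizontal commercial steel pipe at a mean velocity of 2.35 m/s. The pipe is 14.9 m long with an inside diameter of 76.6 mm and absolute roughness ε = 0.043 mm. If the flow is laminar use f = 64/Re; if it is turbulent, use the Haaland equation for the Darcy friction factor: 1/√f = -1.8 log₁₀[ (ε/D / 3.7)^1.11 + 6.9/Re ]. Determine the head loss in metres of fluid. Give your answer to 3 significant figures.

Reynolds number Re = ρVD/μ = 1250 · 2.35 · 0.0766 / 0.655 = 343.5.
Re < 2300 → laminar flow, so f = 64/Re = 64/343.5 = 0.1863 (the turbulent correlation is not needed).
Darcy-Weisbach: ΔP = f(L/D)(ρV²/2) = 0.1863·(14.9/0.0766)·(1250·2.35²/2) = 0.1863·194.5·3452 = 1.251e+05 Pa.
Head loss h_f = ΔP/(ρg) = 1.251e+05/(1250·9.81) = 10.2 m.

h_f ≈ 10.2 m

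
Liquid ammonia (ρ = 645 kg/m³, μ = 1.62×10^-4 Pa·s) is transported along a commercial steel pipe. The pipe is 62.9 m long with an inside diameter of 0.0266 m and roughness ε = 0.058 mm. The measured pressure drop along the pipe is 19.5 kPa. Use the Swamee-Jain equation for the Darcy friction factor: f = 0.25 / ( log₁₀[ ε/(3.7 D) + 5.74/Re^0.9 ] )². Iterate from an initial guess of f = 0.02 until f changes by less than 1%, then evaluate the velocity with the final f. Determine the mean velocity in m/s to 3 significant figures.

Rearranging Darcy-Weisbach: V = √(2·ΔP·D/(f·L·ρ)). With ε/D = 5.8e-05/0.0266 = 0.00218, iterate starting from f = 0.02:
  f = 0.02 → V = √(2·1.95e+04·0.0266/(0.02·62.9·645)) = 1.131 m/s; Re = ρVD/μ = 1.198e+05; f → 0.02554
  f = 0.02554 → V = 1.001 m/s; Re = 1.06e+05; f → 0.02571
Converged (Δf/f < 1%). With the final f = 0.02571: V = √(2·1.95e+04·0.0266/(0.02571·62.9·645)) = 0.9973 m/s.

V ≈ 0.997 m/s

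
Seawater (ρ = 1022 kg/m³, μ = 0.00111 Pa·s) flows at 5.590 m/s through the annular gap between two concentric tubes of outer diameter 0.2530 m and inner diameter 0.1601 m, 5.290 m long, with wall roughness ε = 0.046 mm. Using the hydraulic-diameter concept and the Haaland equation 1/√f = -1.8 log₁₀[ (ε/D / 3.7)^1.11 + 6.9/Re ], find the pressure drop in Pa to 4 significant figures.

ΔP ≈ 15990 Pa

Hydraulic diameter D_h = 4A/P = D_o - D_i = 0.253 - 0.1601 = 0.0929 m.
Re = ρVD_h/μ = 1022·5.59·0.0929/0.00111 = 4.781e+05.
ε/D_h = 4.6e-05/0.0929 = 0.000495; Haaland gives 1/√f = -1.8 log₁₀[5.02e-05+1.44e-05] = 7.542, so f = 0.01758.
ΔP = f(L/D_h)(ρV²/2) = 0.01758·5.29/0.0929·1.597e+04 = 1.599e+04 Pa.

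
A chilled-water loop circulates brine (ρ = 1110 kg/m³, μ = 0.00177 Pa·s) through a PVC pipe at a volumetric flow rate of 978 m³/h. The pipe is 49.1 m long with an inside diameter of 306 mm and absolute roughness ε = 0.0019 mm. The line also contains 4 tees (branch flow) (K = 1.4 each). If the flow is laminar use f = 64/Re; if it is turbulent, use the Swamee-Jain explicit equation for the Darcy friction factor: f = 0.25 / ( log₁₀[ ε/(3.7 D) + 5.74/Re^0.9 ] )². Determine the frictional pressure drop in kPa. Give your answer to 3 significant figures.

ΔP ≈ 57.5 kPa

Q = 978 m³/h = 978/3600 = 0.2717 m³/s.
Cross-sectional area A = πD²/4 = π(0.306)²/4 = 0.07354 m²; mean velocity V = Q/A = 0.2717/0.07354 = 3.694 m/s.
Reynolds number Re = ρVD/μ = 1110 · 3.694 · 0.306 / 0.00177 = 7.089e+05.
Re > 4000 → turbulent. Relative roughness ε/D = 1.9e-06/0.306 = 6.21e-06. Swamee-Jain: f = 0.25/(log₁₀[6.21e-06/3.7 + 5.74/7.089e+05^0.9])² = 0.25/(log₁₀[1.68e-06 + 3.11e-05])² = 0.25/(-4.484)² = 0.01243.
Total minor-loss coefficient ΣK = 4·1.4 = 5.6.
ΔP = [f·L/D + ΣK]·(ρV²/2) = [0.01243·49.1/0.306 + 5.6]·(1110·3.694²/2) = [1.995 + 5.6]·7574 = 5.752e+04 Pa.
ΔP = 5.752e+04 Pa = 57.5 kPa.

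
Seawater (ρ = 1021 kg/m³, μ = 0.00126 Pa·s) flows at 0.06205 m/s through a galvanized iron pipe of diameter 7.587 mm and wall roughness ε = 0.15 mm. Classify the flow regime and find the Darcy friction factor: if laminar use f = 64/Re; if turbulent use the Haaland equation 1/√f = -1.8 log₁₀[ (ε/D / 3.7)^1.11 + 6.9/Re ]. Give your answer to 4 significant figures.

f ≈ 0.1678

Re = ρVD/μ = 1021·0.06205·0.007587/0.00126 = 381.5.
Re < 2300 → laminar, so f = 64/Re = 0.1678 (roughness is irrelevant in laminar flow).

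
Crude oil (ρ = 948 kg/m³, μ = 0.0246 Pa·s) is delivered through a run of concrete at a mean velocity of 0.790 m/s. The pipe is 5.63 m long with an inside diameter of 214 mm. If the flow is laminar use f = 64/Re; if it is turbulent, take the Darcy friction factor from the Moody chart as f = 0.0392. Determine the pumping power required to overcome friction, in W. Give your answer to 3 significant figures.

P ≈ 8.67 W

Reynolds number Re = ρVD/μ = 948 · 0.79 · 0.214 / 0.0246 = 6515.
Re > 4000 → turbulent; use the Moody-chart value f = 0.0392.
Darcy-Weisbach: ΔP = f(L/D)(ρV²/2) = 0.0392·(5.63/0.214)·(948·0.79²/2) = 0.0392·26.31·295.8 = 305.1 Pa.
Q = V·A = 0.79·0.03597 = 0.02841 m³/s.
Pumping power P = QΔP = 0.02841·305.1 = 8.669 W = 8.67 W.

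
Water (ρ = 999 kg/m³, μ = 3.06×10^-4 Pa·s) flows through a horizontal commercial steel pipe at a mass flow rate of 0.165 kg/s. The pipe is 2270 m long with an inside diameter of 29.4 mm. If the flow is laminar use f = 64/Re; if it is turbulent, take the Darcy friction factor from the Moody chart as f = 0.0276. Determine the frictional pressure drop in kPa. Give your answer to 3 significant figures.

ΔP ≈ 63.0 kPa

A = πD²/4 = π(0.0294)²/4 = 0.0006789 m²; mean velocity V = ṁ/(ρA) = 0.165/(999 · 0.0006789) = 0.2433 m/s.
Reynolds number Re = ρVD/μ = 999 · 0.2433 · 0.0294 / 0.000306 = 2.335e+04.
Re > 4000 → turbulent; use the Moody-chart value f = 0.0276.
Darcy-Weisbach: ΔP = f(L/D)(ρV²/2) = 0.0276·(2270/0.0294)·(999·0.2433²/2) = 0.0276·7.721e+04·29.57 = 6.301e+04 Pa.
ΔP = 6.301e+04 Pa = 63.0 kPa.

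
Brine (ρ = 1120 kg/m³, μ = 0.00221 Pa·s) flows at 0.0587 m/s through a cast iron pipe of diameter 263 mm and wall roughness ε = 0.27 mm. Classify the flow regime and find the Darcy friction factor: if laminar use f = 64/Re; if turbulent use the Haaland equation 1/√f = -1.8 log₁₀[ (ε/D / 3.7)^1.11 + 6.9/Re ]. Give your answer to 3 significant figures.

f ≈ 0.0342

Re = ρVD/μ = 1120·0.0587·0.263/0.00221 = 7824.
Re > 4000 → turbulent. ε/D = 0.00027/0.263 = 0.00103; Haaland: 1/√f = -1.8 log₁₀[0.000113 + 0.000882] = 5.404, so f = 0.03424.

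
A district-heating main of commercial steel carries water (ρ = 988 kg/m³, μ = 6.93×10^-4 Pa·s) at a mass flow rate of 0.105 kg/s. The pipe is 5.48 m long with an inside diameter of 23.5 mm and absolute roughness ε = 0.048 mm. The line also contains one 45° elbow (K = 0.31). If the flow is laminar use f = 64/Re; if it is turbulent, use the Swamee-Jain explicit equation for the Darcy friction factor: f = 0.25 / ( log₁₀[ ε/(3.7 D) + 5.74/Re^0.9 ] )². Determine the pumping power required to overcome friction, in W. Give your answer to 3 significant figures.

A = πD²/4 = π(0.0235)²/4 = 0.0004337 m²; mean velocity V = ṁ/(ρA) = 0.105/(988 · 0.0004337) = 0.245 m/s.
Reynolds number Re = ρVD/μ = 988 · 0.245 · 0.0235 / 0.000693 = 8209.
Re > 4000 → turbulent. Relative roughness ε/D = 4.8e-05/0.0235 = 0.00204. Swamee-Jain: f = 0.25/(log₁₀[0.00204/3.7 + 5.74/8209^0.9])² = 0.25/(log₁₀[0.000552 + 0.00172])² = 0.25/(-2.643)² = 0.03578.
Total minor-loss coefficient ΣK = 1·0.31 = 0.31.
ΔP = [f·L/D + ΣK]·(ρV²/2) = [0.03578·5.48/0.0235 + 0.31]·(988·0.245²/2) = [8.344 + 0.31]·29.66 = 256.7 Pa.
Q = ṁ/ρ = 0.105/988 = 0.0001063 m³/s.
Pumping power P = QΔP = 0.0001063·256.7 = 0.02728 W = 0.0273 W.

P ≈ 0.0273 W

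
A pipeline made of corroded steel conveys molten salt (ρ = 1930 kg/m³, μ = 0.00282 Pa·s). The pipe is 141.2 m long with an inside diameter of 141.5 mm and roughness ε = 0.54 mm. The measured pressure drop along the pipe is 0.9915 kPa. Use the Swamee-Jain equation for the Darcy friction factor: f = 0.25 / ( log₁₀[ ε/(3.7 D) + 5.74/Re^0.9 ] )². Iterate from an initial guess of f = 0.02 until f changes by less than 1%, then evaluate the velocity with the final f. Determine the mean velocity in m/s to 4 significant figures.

V ≈ 0.1742 m/s

Rearranging Darcy-Weisbach: V = √(2·ΔP·D/(f·L·ρ)). With ε/D = 0.00054/0.1415 = 0.00382, iterate starting from f = 0.02:
  f = 0.02 → V = √(2·991.5·0.1415/(0.02·141.2·1930)) = 0.2269 m/s; Re = ρVD/μ = 2.197e+04; f → 0.03284
  f = 0.03284 → V = 0.1771 m/s; Re = 1.715e+04; f → 0.03387
  f = 0.03387 → V = 0.1744 m/s; Re = 1.689e+04; f → 0.03394
Converged (Δf/f < 1%). With the final f = 0.03394: V = √(2·991.5·0.1415/(0.03394·141.2·1930)) = 0.1742 m/s.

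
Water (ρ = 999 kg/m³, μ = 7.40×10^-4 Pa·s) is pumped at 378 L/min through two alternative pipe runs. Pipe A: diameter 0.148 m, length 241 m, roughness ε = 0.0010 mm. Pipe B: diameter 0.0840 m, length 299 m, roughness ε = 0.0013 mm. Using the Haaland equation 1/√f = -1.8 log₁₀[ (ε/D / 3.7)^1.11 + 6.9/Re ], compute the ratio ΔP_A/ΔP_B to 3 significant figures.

Pipe A: V = Q/A = 0.0063/0.0172 = 0.3662 m/s; Re = 7.317e+04; ε/D = 6.76e-06; Haaland → f = 0.01907; ΔP_A = f(L/D)(ρV²/2) = 2080 Pa.
Pipe B: V = Q/A = 0.0063/0.005542 = 1.137 m/s; Re = 1.289e+05; ε/D = 1.55e-05; Haaland → f = 0.01698; ΔP_B = f(L/D)(ρV²/2) = 3.903e+04 Pa.
ΔP_A/ΔP_B = 2080/3.903e+04 = 0.0533.

ΔP_A/ΔP_B ≈ 0.0533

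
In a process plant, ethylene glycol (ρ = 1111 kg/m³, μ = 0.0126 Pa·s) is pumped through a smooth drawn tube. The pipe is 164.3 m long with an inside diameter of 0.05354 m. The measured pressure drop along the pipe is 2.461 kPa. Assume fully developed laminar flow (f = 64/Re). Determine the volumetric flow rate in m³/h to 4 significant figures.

Q ≈ 0.8631 m³/h

For laminar flow, f = 64/Re with Re = ρVD/μ, so Darcy-Weisbach reduces to ΔP = 32μLV/D². Solving for V: V = ΔP·D²/(32μL) = 2461·(0.05354)²/(32·0.0126·164.3) = 0.1065 m/s.
Check: Re = ρVD/μ = 1111·0.1065·0.05354/0.0126 = 502.7 < 2300, so the laminar assumption holds.
Q = V·A = 0.1065·(π/4·0.05354²) = 0.0002397 m³/s = 0.8631 m³/h.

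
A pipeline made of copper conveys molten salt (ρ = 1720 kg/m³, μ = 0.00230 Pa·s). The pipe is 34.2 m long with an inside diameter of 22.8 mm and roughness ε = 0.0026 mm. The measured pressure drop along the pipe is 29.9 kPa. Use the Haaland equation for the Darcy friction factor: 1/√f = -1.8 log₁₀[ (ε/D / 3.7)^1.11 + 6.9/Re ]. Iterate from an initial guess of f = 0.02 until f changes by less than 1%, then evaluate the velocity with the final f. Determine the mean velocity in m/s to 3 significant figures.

V ≈ 0.917 m/s

Rearranging Darcy-Weisbach: V = √(2·ΔP·D/(f·L·ρ)). With ε/D = 2.6e-06/0.0228 = 0.000114, iterate starting from f = 0.02:
  f = 0.02 → V = √(2·2.99e+04·0.0228/(0.02·34.2·1720)) = 1.077 m/s; Re = ρVD/μ = 1.836e+04; f → 0.02649
  f = 0.02649 → V = 0.9355 m/s; Re = 1.595e+04; f → 0.02743
  f = 0.02743 → V = 0.9192 m/s; Re = 1.567e+04; f → 0.02756
Converged (Δf/f < 1%). With the final f = 0.02756: V = √(2·2.99e+04·0.0228/(0.02756·34.2·1720)) = 0.9171 m/s.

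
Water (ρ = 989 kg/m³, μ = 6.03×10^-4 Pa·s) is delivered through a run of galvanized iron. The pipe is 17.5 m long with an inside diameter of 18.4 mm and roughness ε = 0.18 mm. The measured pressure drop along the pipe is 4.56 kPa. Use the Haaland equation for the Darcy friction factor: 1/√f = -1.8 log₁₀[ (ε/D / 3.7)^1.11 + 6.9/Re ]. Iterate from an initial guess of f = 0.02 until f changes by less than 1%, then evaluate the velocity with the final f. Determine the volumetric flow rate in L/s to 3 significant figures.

Q ≈ 0.129 L/s

Rearranging Darcy-Weisbach: V = √(2·ΔP·D/(f·L·ρ)). With ε/D = 0.00018/0.0184 = 0.00978, iterate starting from f = 0.02:
  f = 0.02 → V = √(2·4560·0.0184/(0.02·17.5·989)) = 0.6963 m/s; Re = ρVD/μ = 2.101e+04; f → 0.04027
  f = 0.04027 → V = 0.4907 m/s; Re = 1.481e+04; f → 0.04127
  f = 0.04127 → V = 0.4847 m/s; Re = 1.463e+04; f → 0.04131
Converged (Δf/f < 1%). With the final f = 0.04131: V = √(2·4560·0.0184/(0.04131·17.5·989)) = 0.4845 m/s.
Q = V·A = 0.4845·(π/4·0.0184²) = 0.0001288 m³/s = 0.129 L/s.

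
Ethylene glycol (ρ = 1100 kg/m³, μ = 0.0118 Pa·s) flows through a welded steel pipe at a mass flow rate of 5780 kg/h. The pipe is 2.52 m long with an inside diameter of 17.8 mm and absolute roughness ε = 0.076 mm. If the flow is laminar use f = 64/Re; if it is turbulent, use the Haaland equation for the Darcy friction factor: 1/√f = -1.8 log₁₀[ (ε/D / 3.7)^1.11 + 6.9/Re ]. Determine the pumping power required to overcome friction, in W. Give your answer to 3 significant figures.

P ≈ 143 W

ṁ = 5780 kg/h = 5780/3600 = 1.606 kg/s.
A = πD²/4 = π(0.0178)²/4 = 0.0002488 m²; mean velocity V = ṁ/(ρA) = 1.606/(1100 · 0.0002488) = 5.865 m/s.
Reynolds number Re = ρVD/μ = 1100 · 5.865 · 0.0178 / 0.0118 = 9733.
Re > 4000 → turbulent. Relative roughness ε/D = 7.6e-05/0.0178 = 0.00427. Haaland: 1/√f = -1.8 log₁₀[(0.00427/3.7)^1.11 + 6.9/9733] = -1.8 log₁₀[0.000548 + 0.000709] = 5.221, so f = 0.03668.
Darcy-Weisbach: ΔP = f(L/D)(ρV²/2) = 0.03668·(2.52/0.0178)·(1100·5.865²/2) = 0.03668·141.6·1.892e+04 = 9.827e+04 Pa.
Q = ṁ/ρ = 1.606/1100 = 0.00146 m³/s.
Pumping power P = QΔP = 0.00146·9.827e+04 = 143.4 W = 143 W.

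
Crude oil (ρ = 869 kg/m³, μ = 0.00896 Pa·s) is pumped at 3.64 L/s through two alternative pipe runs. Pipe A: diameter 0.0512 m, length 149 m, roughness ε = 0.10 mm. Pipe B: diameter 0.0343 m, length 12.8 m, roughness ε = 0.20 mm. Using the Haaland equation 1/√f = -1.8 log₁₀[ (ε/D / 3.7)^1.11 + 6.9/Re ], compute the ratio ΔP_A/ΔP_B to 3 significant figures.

Pipe A: V = Q/A = 0.00364/0.002059 = 1.768 m/s; Re = 8779; ε/D = 0.00195; Haaland → f = 0.03445; ΔP_A = f(L/D)(ρV²/2) = 1.362e+05 Pa.
Pipe B: V = Q/A = 0.00364/0.000924 = 3.939 m/s; Re = 1.31e+04; ε/D = 0.00583; Haaland → f = 0.03707; ΔP_B = f(L/D)(ρV²/2) = 9.327e+04 Pa.
ΔP_A/ΔP_B = 1.362e+05/9.327e+04 = 1.46.

ΔP_A/ΔP_B ≈ 1.46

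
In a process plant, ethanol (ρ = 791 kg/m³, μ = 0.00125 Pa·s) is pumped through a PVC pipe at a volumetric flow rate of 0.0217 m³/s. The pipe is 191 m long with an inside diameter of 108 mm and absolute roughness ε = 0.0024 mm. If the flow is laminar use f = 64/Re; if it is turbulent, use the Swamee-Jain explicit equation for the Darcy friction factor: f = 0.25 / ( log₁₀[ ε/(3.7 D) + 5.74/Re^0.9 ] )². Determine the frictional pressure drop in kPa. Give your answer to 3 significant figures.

ΔP ≈ 64.3 kPa

Cross-sectional area A = πD²/4 = π(0.108)²/4 = 0.009161 m²; mean velocity V = Q/A = 0.0217/0.009161 = 2.369 m/s.
Reynolds number Re = ρVD/μ = 791 · 2.369 · 0.108 / 0.00125 = 1.619e+05.
Re > 4000 → turbulent. Relative roughness ε/D = 2.4e-06/0.108 = 2.22e-05. Swamee-Jain: f = 0.25/(log₁₀[2.22e-05/3.7 + 5.74/1.619e+05^0.9])² = 0.25/(log₁₀[6.01e-06 + 0.000118])² = 0.25/(-3.908)² = 0.01637.
Darcy-Weisbach: ΔP = f(L/D)(ρV²/2) = 0.01637·(191/0.108)·(791·2.369²/2) = 0.01637·1769·2219 = 6.425e+04 Pa.
ΔP = 6.425e+04 Pa = 64.3 kPa.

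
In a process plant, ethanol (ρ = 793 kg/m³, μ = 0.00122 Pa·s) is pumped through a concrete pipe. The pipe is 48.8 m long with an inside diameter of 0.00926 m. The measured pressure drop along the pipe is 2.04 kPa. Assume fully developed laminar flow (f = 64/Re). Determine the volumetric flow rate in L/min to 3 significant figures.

For laminar flow, f = 64/Re with Re = ρVD/μ, so Darcy-Weisbach reduces to ΔP = 32μLV/D². Solving for V: V = ΔP·D²/(32μL) = 2040·(0.00926)²/(32·0.00122·48.8) = 0.09182 m/s.
Check: Re = ρVD/μ = 793·0.09182·0.00926/0.00122 = 552.6 < 2300, so the laminar assumption holds.
Q = V·A = 0.09182·(π/4·0.00926²) = 6.183e-06 m³/s = 0.371 L/min.

Q ≈ 0.371 L/min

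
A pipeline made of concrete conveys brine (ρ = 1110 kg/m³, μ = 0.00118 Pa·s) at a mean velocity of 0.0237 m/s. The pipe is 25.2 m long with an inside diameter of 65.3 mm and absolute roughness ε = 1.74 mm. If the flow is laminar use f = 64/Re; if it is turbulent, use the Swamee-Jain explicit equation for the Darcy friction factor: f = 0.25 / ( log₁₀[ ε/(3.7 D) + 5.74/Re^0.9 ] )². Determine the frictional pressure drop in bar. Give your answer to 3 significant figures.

ΔP ≈ 5.29×10^-5 bar

Reynolds number Re = ρVD/μ = 1110 · 0.0237 · 0.0653 / 0.00118 = 1456.
Re < 2300 → laminar flow, so f = 64/Re = 64/1456 = 0.04396 (the turbulent correlation is not needed).
Darcy-Weisbach: ΔP = f(L/D)(ρV²/2) = 0.04396·(25.2/0.0653)·(1110·0.0237²/2) = 0.04396·385.9·0.3117 = 5.289 Pa.
ΔP = 5.289 Pa = 5.29×10^-5 bar.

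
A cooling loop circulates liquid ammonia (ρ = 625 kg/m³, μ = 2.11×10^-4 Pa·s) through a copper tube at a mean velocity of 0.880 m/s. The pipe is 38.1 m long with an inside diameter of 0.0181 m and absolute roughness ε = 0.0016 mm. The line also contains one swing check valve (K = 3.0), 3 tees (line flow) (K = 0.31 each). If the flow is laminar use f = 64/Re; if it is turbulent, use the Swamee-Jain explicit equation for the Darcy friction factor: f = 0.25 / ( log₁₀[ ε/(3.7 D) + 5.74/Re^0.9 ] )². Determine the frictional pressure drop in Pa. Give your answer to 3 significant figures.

ΔP ≈ 11800 Pa

Reynolds number Re = ρVD/μ = 625 · 0.88 · 0.0181 / 0.000211 = 4.718e+04.
Re > 4000 → turbulent. Relative roughness ε/D = 1.6e-06/0.0181 = 8.84e-05. Swamee-Jain: f = 0.25/(log₁₀[8.84e-05/3.7 + 5.74/4.718e+04^0.9])² = 0.25/(log₁₀[2.39e-05 + 0.000357])² = 0.25/(-3.419)² = 0.02138.
Total minor-loss coefficient ΣK = 1·3 + 3·0.31 = 3.93.
ΔP = [f·L/D + ΣK]·(ρV²/2) = [0.02138·38.1/0.0181 + 3.93]·(625·0.88²/2) = [45.01 + 3.93]·242 = 1.184e+04 Pa.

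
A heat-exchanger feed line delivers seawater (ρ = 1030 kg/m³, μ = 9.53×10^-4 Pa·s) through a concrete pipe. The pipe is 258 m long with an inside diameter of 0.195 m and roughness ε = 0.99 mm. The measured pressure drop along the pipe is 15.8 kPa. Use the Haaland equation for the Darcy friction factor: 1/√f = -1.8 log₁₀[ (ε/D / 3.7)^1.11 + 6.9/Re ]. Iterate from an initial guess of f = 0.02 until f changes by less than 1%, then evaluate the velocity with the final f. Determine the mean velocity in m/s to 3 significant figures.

V ≈ 0.864 m/s

Rearranging Darcy-Weisbach: V = √(2·ΔP·D/(f·L·ρ)). With ε/D = 0.00099/0.195 = 0.00508, iterate starting from f = 0.02:
  f = 0.02 → V = √(2·1.58e+04·0.195/(0.02·258·1030)) = 1.077 m/s; Re = ρVD/μ = 2.269e+05; f → 0.03095
  f = 0.03095 → V = 0.8656 m/s; Re = 1.824e+05; f → 0.03104
Converged (Δf/f < 1%). With the final f = 0.03104: V = √(2·1.58e+04·0.195/(0.03104·258·1030)) = 0.8644 m/s.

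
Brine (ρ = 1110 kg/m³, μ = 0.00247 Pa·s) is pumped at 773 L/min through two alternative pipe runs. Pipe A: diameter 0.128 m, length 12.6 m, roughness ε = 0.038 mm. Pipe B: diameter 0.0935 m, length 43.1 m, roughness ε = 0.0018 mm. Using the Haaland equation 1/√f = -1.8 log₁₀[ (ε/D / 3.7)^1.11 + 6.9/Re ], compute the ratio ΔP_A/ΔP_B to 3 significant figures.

ΔP_A/ΔP_B ≈ 0.0681

Pipe A: V = Q/A = 0.01288/0.01287 = 1.001 m/s; Re = 5.759e+04; ε/D = 0.000297; Haaland → f = 0.02105; ΔP_A = f(L/D)(ρV²/2) = 1153 Pa.
Pipe B: V = Q/A = 0.01288/0.006866 = 1.876 m/s; Re = 7.884e+04; ε/D = 1.93e-05; Haaland → f = 0.01881; ΔP_B = f(L/D)(ρV²/2) = 1.694e+04 Pa.
ΔP_A/ΔP_B = 1153/1.694e+04 = 0.0681.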